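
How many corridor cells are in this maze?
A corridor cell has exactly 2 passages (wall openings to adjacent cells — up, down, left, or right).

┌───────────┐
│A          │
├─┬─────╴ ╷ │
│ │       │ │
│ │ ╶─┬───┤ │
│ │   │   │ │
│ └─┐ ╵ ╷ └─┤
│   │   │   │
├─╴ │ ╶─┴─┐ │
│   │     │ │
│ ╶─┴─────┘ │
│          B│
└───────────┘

Counting cells with exactly 2 passages:
Total corridor cells: 30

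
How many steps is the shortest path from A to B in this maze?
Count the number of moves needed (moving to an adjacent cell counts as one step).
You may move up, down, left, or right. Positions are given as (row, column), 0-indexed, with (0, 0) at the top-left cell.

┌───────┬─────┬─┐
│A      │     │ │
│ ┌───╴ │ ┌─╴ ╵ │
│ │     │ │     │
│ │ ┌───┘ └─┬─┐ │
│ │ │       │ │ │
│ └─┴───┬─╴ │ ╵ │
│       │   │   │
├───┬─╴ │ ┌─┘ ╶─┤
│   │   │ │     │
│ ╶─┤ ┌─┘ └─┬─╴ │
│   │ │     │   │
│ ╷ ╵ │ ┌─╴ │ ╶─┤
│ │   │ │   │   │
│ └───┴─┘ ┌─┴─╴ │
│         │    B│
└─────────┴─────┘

Using BFS to find shortest path:
Start: (0, 0), End: (7, 7)
Path found:
(0,0) → (1,0) → (2,0) → (3,0) → (3,1) → (3,2) → (3,3) → (4,3) → (4,2) → (5,2) → (6,2) → (6,1) → (5,1) → (5,0) → (6,0) → (7,0) → (7,1) → (7,2) → (7,3) → (7,4) → (6,4) → (6,5) → (5,5) → (5,4) → (4,4) → (3,4) → (3,5) → (2,5) → (2,4) → (1,4) → (0,4) → (0,5) → (0,6) → (1,6) → (1,7) → (2,7) → (3,7) → (3,6) → (4,6) → (4,7) → (5,7) → (5,6) → (6,6) → (6,7) → (7,7)
Number of steps: 44

Solution:

┌───────┬─────┬─┐
│A      │↱ → ↓│ │
│ ┌───╴ │ ┌─╴ ╵ │
│↓│     │↑│  ↳ ↓│
│ │ ┌───┘ └─┬─┐ │
│↓│ │    ↑ ↰│ │↓│
│ └─┴───┬─╴ │ ╵ │
│↳ → → ↓│↱ ↑│↓ ↲│
├───┬─╴ │ ┌─┘ ╶─┤
│   │↓ ↲│↑│  ↳ ↓│
│ ╶─┤ ┌─┘ └─┬─╴ │
│↓ ↰│↓│  ↑ ↰│↓ ↲│
│ ╷ ╵ │ ┌─╴ │ ╶─┤
│↓│↑ ↲│ │↱ ↑│↳ ↓│
│ └───┴─┘ ┌─┴─╴ │
│↳ → → → ↑│    B│
└─────────┴─────┘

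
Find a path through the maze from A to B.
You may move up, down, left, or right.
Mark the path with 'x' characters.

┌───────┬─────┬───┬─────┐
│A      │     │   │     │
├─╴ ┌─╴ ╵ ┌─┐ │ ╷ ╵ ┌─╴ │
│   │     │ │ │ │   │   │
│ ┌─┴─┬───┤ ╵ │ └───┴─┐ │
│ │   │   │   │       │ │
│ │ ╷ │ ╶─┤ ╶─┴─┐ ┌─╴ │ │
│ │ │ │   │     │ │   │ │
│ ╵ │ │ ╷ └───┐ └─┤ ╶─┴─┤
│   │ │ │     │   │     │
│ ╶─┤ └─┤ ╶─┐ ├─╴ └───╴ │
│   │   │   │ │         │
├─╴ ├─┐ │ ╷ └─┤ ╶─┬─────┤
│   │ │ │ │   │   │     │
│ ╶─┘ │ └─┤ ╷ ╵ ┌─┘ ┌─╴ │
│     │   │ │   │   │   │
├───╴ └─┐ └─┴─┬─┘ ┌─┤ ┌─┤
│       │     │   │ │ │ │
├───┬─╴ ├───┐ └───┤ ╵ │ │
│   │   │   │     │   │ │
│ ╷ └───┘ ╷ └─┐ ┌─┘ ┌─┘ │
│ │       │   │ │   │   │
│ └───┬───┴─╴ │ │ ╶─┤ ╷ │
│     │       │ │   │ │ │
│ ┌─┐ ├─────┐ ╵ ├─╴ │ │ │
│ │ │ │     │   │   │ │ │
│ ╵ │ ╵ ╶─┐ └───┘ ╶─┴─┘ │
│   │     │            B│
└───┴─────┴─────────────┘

Finding the shortest path through the maze:
Path length: 54 steps
Directions: right → down → left → down → down → down → right → up → up → right → down → down → down → right → down → down → right → down → right → right → down → right → down → down → down → left → up → up → left → up → left → down → left → left → left → up → left → down → down → right → right → down → down → right → up → right → right → down → right → right → right → right → right → right

Solution:

┌───────┬─────┬───┬─────┐
│A x    │     │   │     │
├─╴ ┌─╴ ╵ ┌─┐ │ ╷ ╵ ┌─╴ │
│x x│     │ │ │ │   │   │
│ ┌─┴─┬───┤ ╵ │ └───┴─┐ │
│x│x x│   │   │       │ │
│ │ ╷ │ ╶─┤ ╶─┴─┐ ┌─╴ │ │
│x│x│x│   │     │ │   │ │
│ ╵ │ │ ╷ └───┐ └─┤ ╶─┴─┤
│x x│x│ │     │   │     │
│ ╶─┤ └─┤ ╶─┐ ├─╴ └───╴ │
│   │x x│   │ │         │
├─╴ ├─┐ │ ╷ └─┤ ╶─┬─────┤
│   │ │x│ │   │   │     │
│ ╶─┘ │ └─┤ ╷ ╵ ┌─┘ ┌─╴ │
│     │x x│ │   │   │   │
├───╴ └─┐ └─┴─┬─┘ ┌─┤ ┌─┤
│       │x x x│   │ │ │ │
├───┬─╴ ├───┐ └───┤ ╵ │ │
│x x│   │x x│x x  │   │ │
│ ╷ └───┘ ╷ └─┐ ┌─┘ ┌─┘ │
│x│x x x x│x x│x│   │   │
│ └───┬───┴─╴ │ │ ╶─┤ ╷ │
│x x x│      x│x│   │ │ │
│ ┌─┐ ├─────┐ ╵ ├─╴ │ │ │
│ │ │x│x x x│x x│   │ │ │
│ ╵ │ ╵ ╶─┐ └───┘ ╶─┴─┘ │
│   │x x  │x x x x x x B│
└───┴─────┴─────────────┘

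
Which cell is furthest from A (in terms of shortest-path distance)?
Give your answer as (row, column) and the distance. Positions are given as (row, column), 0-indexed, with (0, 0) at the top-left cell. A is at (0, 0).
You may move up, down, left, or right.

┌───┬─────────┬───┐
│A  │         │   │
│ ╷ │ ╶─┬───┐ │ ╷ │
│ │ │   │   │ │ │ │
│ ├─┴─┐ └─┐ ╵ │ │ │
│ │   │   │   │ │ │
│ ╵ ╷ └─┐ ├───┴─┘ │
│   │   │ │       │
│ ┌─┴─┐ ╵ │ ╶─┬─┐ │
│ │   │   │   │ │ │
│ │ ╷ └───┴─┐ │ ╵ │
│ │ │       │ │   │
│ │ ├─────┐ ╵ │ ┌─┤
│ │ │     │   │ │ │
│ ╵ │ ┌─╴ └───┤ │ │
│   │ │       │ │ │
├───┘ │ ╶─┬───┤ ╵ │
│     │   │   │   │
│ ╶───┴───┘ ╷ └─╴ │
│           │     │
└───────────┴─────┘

Computing BFS distances from A to all cells:
Furthest cell: (8, 4)
Distance: 54 steps

Path from A to the furthest cell:

┌───┬─────────┬───┐
│A  │         │   │
│ ╷ │ ╶─┬───┐ │ ╷ │
│↓│ │   │   │ │ │ │
│ ├─┴─┐ └─┐ ╵ │ │ │
│↓│   │   │   │ │ │
│ ╵ ╷ └─┐ ├───┴─┘ │
│↓  │   │ │↱ → → ↓│
│ ┌─┴─┐ ╵ │ ╶─┬─┐ │
│↓│↱ ↓│   │↑ ↰│ │↓│
│ │ ╷ └───┴─┐ │ ╵ │
│↓│↑│↳ → → ↓│↑│↓ ↲│
│ │ ├─────┐ ╵ │ ┌─┤
│↓│↑│↱ → ↓│↳ ↑│↓│ │
│ ╵ │ ┌─╴ └───┤ │ │
│↳ ↑│↑│↓ ↲    │↓│ │
├───┘ │ ╶─┬───┤ ╵ │
│↱ → ↑│↳ B│↓ ↰│↳ ↓│
│ ╶───┴───┘ ╷ └─╴ │
│↑ ← ← ← ← ↲│↑ ← ↲│
└───────────┴─────┘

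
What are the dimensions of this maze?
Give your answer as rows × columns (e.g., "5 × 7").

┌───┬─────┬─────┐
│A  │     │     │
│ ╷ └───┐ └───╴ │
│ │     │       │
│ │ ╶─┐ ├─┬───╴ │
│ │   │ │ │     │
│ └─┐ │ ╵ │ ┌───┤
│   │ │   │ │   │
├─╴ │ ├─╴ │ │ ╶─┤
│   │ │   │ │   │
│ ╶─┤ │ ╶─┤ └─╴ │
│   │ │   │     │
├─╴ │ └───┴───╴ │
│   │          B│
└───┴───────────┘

Counting the maze dimensions:
Rows (vertical): 7
Columns (horizontal): 8
Dimensions: 7 × 8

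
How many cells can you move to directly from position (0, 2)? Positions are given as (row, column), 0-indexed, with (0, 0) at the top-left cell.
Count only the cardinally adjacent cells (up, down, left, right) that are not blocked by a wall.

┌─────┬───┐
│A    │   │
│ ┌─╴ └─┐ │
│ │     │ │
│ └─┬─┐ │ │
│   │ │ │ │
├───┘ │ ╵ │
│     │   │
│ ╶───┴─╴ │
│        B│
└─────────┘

Checking passable neighbors of (0, 2):
Neighbors: (1, 2), (0, 1)
Count: 2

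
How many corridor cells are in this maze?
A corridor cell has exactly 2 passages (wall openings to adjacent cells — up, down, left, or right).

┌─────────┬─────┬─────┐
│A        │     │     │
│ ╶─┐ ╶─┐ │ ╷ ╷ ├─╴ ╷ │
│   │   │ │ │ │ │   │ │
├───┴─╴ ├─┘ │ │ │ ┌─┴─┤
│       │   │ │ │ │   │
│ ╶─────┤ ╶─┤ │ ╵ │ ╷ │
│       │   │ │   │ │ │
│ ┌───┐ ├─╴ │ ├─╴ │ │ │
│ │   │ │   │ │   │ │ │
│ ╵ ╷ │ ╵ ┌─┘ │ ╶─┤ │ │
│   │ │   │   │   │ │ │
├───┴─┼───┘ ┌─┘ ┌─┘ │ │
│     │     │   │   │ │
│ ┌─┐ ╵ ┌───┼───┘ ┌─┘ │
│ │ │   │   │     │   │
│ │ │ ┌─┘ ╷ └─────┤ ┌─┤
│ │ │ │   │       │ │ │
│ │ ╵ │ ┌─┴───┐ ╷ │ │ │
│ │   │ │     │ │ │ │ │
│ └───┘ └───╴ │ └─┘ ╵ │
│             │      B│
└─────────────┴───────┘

Counting cells with exactly 2 passages:
Total corridor cells: 99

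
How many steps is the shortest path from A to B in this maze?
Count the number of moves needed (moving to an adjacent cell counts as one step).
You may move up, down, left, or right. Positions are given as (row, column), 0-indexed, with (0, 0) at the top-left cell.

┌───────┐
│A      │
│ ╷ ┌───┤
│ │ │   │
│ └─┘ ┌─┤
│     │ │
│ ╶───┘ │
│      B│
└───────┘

Using BFS to find shortest path:
Start: (0, 0), End: (3, 3)
Path found:
(0,0) → (1,0) → (2,0) → (3,0) → (3,1) → (3,2) → (3,3)
Number of steps: 6

Solution:

┌───────┐
│A      │
│ ╷ ┌───┤
│↓│ │   │
│ └─┘ ┌─┤
│↓    │ │
│ ╶───┘ │
│↳ → → B│
└───────┘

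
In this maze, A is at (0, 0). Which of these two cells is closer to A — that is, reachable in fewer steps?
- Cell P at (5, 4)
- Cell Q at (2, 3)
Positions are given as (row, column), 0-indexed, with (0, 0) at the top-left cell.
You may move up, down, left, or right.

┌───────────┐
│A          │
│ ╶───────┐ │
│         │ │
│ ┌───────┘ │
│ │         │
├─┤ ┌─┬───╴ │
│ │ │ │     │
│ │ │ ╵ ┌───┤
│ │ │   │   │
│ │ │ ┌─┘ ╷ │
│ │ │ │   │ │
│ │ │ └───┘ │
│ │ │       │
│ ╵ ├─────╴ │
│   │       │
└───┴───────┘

Shortest path A → P at (5, 4): 21 steps
Shortest path A → Q at (2, 3): 9 steps

Q is closer (9 steps vs 21 steps).

Path to P:

┌───────────┐
│A → → → → ↓│
│ ╶───────┐ │
│         │↓│
│ ┌───────┘ │
│ │        ↓│
├─┤ ┌─┬───╴ │
│ │ │ │↓ ← ↲│
│ │ │ ╵ ┌───┤
│ │ │↓ ↲│↓ ↰│
│ │ │ ┌─┘ ╷ │
│ │ │↓│  P│↑│
│ │ │ └───┘ │
│ │ │↳ → → ↑│
│ ╵ ├─────╴ │
│   │       │
└───┴───────┘

Path to Q:

┌───────────┐
│A → → → → ↓│
│ ╶───────┐ │
│         │↓│
│ ┌───────┘ │
│ │    Q ← ↲│
├─┤ ┌─┬───╴ │
│ │ │ │     │
│ │ │ ╵ ┌───┤
│ │ │   │   │
│ │ │ ┌─┘ ╷ │
│ │ │ │   │ │
│ │ │ └───┘ │
│ │ │       │
│ ╵ ├─────╴ │
│   │       │
└───┴───────┘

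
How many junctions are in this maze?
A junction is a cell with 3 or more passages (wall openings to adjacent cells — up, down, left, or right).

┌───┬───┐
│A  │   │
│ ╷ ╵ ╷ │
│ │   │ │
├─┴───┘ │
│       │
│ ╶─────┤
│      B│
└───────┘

Checking each cell for number of passages:

Junctions found (3+ passages):
Total junctions: 0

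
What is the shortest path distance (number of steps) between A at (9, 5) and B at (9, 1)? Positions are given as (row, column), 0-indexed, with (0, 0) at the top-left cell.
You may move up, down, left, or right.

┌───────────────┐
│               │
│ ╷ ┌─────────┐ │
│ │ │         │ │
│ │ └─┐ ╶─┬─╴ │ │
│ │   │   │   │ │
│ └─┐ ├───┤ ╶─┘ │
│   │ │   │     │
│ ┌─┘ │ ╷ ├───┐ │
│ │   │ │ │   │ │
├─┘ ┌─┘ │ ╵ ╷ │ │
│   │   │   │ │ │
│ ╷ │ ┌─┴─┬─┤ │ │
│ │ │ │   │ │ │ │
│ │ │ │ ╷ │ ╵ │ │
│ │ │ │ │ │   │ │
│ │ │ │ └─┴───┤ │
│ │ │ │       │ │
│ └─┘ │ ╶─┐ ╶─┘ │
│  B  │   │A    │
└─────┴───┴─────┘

Finding path from (9, 5) to (9, 1):
Path: (9,5) → (9,6) → (9,7) → (8,7) → (7,7) → (6,7) → (5,7) → (4,7) → (3,7) → (2,7) → (1,7) → (0,7) → (0,6) → (0,5) → (0,4) → (0,3) → (0,2) → (0,1) → (1,1) → (2,1) → (2,2) → (3,2) → (4,2) → (4,1) → (5,1) → (5,0) → (6,0) → (7,0) → (8,0) → (9,0) → (9,1)
Distance: 30 steps

Solution:

┌───────────────┐
│  ↓ ← ← ← ← ← ↰│
│ ╷ ┌─────────┐ │
│ │↓│         │↑│
│ │ └─┐ ╶─┬─╴ │ │
│ │↳ ↓│   │   │↑│
│ └─┐ ├───┤ ╶─┘ │
│   │↓│   │    ↑│
│ ┌─┘ │ ╷ ├───┐ │
│ │↓ ↲│ │ │   │↑│
├─┘ ┌─┘ │ ╵ ╷ │ │
│↓ ↲│   │   │ │↑│
│ ╷ │ ┌─┴─┬─┤ │ │
│↓│ │ │   │ │ │↑│
│ │ │ │ ╷ │ ╵ │ │
│↓│ │ │ │ │   │↑│
│ │ │ │ └─┴───┤ │
│↓│ │ │       │↑│
│ └─┘ │ ╶─┐ ╶─┘ │
│↳ B  │   │A → ↑│
└─────┴───┴─────┘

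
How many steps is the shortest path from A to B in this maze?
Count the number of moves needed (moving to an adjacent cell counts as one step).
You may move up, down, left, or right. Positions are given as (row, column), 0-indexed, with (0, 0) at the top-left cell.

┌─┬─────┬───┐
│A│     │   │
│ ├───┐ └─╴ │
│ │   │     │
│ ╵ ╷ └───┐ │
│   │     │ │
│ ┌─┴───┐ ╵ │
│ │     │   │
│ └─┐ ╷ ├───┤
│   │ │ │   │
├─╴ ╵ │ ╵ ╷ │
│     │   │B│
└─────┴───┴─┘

Using BFS to find shortest path:
Start: (0, 0), End: (5, 5)
Path found:
(0,0) → (1,0) → (2,0) → (3,0) → (4,0) → (4,1) → (5,1) → (5,2) → (4,2) → (3,2) → (3,3) → (4,3) → (5,3) → (5,4) → (4,4) → (4,5) → (5,5)
Number of steps: 16

Solution:

┌─┬─────┬───┐
│A│     │   │
│ ├───┐ └─╴ │
│↓│   │     │
│ ╵ ╷ └───┐ │
│↓  │     │ │
│ ┌─┴───┐ ╵ │
│↓│  ↱ ↓│   │
│ └─┐ ╷ ├───┤
│↳ ↓│↑│↓│↱ ↓│
├─╴ ╵ │ ╵ ╷ │
│  ↳ ↑│↳ ↑│B│
└─────┴───┴─┘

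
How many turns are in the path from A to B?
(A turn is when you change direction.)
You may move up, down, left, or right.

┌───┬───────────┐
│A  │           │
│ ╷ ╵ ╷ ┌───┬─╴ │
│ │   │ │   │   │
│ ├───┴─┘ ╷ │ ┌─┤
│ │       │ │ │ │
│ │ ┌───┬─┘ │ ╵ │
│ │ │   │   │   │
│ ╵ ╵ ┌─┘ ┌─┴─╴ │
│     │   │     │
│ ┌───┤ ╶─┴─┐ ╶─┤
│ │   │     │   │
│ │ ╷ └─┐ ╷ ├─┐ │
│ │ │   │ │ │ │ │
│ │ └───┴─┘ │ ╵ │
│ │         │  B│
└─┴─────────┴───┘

Directions: right, down, right, up, right, right, right, right, right, down, left, down, down, right, down, left, down, right, down, down
Number of turns: 13

Solution:

┌───┬───────────┐
│A ↓│↱ → → → → ↓│
│ ╷ ╵ ╷ ┌───┬─╴ │
│ │↳ ↑│ │   │↓ ↲│
│ ├───┴─┘ ╷ │ ┌─┤
│ │       │ │↓│ │
│ │ ┌───┬─┘ │ ╵ │
│ │ │   │   │↳ ↓│
│ ╵ ╵ ┌─┘ ┌─┴─╴ │
│     │   │  ↓ ↲│
│ ┌───┤ ╶─┴─┐ ╶─┤
│ │   │     │↳ ↓│
│ │ ╷ └─┐ ╷ ├─┐ │
│ │ │   │ │ │ │↓│
│ │ └───┴─┘ │ ╵ │
│ │         │  B│
└─┴─────────┴───┘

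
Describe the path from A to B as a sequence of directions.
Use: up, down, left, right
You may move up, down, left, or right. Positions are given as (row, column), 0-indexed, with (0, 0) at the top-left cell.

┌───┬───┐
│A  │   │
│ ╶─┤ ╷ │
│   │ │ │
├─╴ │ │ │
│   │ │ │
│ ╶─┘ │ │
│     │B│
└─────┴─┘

Finding the path and converting it to directions:
Path through cells: (0,0) → (1,0) → (1,1) → (2,1) → (2,0) → (3,0) → (3,1) → (3,2) → (2,2) → (1,2) → (0,2) → (0,3) → (1,3) → (2,3) → (3,3)
Directions: down, right, down, left, down, right, right, up, up, up, right, down, down, down

Solution:

┌───┬───┐
│A  │↱ ↓│
│ ╶─┤ ╷ │
│↳ ↓│↑│↓│
├─╴ │ │ │
│↓ ↲│↑│↓│
│ ╶─┘ │ │
│↳ → ↑│B│
└─────┴─┘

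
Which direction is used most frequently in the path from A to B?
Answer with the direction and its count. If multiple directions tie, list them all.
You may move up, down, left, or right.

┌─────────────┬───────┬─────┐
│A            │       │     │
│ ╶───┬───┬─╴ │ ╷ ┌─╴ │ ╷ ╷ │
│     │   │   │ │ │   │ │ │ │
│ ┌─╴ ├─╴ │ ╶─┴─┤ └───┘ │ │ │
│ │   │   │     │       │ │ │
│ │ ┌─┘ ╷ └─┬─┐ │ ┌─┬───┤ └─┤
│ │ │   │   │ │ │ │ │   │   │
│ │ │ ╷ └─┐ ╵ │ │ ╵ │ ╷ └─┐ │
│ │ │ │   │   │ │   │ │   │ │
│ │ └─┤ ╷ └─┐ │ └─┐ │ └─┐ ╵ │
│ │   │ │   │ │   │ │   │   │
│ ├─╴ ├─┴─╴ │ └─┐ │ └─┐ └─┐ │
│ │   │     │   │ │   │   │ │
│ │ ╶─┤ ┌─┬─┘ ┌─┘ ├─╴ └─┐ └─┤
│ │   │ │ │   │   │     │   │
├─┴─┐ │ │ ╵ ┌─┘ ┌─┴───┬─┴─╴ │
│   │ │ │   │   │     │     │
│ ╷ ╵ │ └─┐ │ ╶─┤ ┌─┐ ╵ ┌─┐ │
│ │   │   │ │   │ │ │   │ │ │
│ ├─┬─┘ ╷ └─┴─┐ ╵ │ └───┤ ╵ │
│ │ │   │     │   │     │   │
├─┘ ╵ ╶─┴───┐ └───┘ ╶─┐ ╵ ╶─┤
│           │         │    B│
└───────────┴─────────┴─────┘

Directions: right, right, right, right, right, right, down, left, down, right, right, down, down, down, right, down, down, left, down, left, down, right, down, right, up, up, right, right, down, right, up, right, right, down, down, left, down, right
Counts: {'right': 17, 'down': 14, 'left': 4, 'up': 3}
Most common: right (17 times)

Solution:

┌─────────────┬───────┬─────┐
│A → → → → → ↓│       │     │
│ ╶───┬───┬─╴ │ ╷ ┌─╴ │ ╷ ╷ │
│     │   │↓ ↲│ │ │   │ │ │ │
│ ┌─╴ ├─╴ │ ╶─┴─┤ └───┘ │ │ │
│ │   │   │↳ → ↓│       │ │ │
│ │ ┌─┘ ╷ └─┬─┐ │ ┌─┬───┤ └─┤
│ │ │   │   │ │↓│ │ │   │   │
│ │ │ ╷ └─┐ ╵ │ │ ╵ │ ╷ └─┐ │
│ │ │ │   │   │↓│   │ │   │ │
│ │ └─┤ ╷ └─┐ │ └─┐ │ └─┐ ╵ │
│ │   │ │   │ │↳ ↓│ │   │   │
│ ├─╴ ├─┴─╴ │ └─┐ │ └─┐ └─┐ │
│ │   │     │   │↓│   │   │ │
│ │ ╶─┤ ┌─┬─┘ ┌─┘ ├─╴ └─┐ └─┤
│ │   │ │ │   │↓ ↲│     │   │
├─┴─┐ │ │ ╵ ┌─┘ ┌─┴───┬─┴─╴ │
│   │ │ │   │↓ ↲│↱ → ↓│↱ → ↓│
│ ╷ ╵ │ └─┐ │ ╶─┤ ┌─┐ ╵ ┌─┐ │
│ │   │   │ │↳ ↓│↑│ │↳ ↑│ │↓│
│ ├─┬─┘ ╷ └─┴─┐ ╵ │ └───┤ ╵ │
│ │ │   │     │↳ ↑│     │↓ ↲│
├─┘ ╵ ╶─┴───┐ └───┘ ╶─┐ ╵ ╶─┤
│           │         │  ↳ B│
└───────────┴─────────┴─────┘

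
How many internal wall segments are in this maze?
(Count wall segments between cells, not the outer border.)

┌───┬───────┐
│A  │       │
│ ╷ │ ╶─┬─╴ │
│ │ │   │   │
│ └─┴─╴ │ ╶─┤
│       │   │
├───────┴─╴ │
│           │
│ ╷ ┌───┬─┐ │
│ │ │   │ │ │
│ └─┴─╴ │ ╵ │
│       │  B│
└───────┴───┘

Counting internal wall segments:
Total internal walls: 25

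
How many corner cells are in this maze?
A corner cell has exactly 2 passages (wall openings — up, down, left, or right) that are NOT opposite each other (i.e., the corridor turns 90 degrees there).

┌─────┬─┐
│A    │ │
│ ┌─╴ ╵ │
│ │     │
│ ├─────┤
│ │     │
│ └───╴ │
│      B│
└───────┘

Counting corner cells (2 non-opposite passages):
Total corners: 6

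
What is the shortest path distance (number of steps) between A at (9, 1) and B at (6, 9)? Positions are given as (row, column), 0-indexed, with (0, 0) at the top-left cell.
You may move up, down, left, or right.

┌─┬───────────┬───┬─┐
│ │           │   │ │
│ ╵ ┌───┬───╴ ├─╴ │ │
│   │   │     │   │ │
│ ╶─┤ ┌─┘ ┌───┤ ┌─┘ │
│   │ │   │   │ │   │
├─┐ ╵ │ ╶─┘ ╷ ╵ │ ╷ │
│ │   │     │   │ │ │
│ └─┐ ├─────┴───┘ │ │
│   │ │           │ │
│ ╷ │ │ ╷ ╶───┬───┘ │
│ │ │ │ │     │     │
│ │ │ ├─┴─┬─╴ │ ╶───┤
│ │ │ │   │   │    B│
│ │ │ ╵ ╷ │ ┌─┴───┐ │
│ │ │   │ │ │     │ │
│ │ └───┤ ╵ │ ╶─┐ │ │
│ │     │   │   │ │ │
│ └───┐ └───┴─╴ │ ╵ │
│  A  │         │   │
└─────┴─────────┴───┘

Finding path from (9, 1) to (6, 9):
Path: (9,1) → (9,0) → (8,0) → (7,0) → (6,0) → (5,0) → (4,0) → (4,1) → (5,1) → (6,1) → (7,1) → (8,1) → (8,2) → (8,3) → (9,3) → (9,4) → (9,5) → (9,6) → (9,7) → (8,7) → (8,6) → (7,6) → (7,7) → (7,8) → (8,8) → (9,8) → (9,9) → (8,9) → (7,9) → (6,9)
Distance: 29 steps

Solution:

┌─┬───────────┬───┬─┐
│ │           │   │ │
│ ╵ ┌───┬───╴ ├─╴ │ │
│   │   │     │   │ │
│ ╶─┤ ┌─┘ ┌───┤ ┌─┘ │
│   │ │   │   │ │   │
├─┐ ╵ │ ╶─┘ ╷ ╵ │ ╷ │
│ │   │     │   │ │ │
│ └─┐ ├─────┴───┘ │ │
│↱ ↓│ │           │ │
│ ╷ │ │ ╷ ╶───┬───┘ │
│↑│↓│ │ │     │     │
│ │ │ ├─┴─┬─╴ │ ╶───┤
│↑│↓│ │   │   │    B│
│ │ │ ╵ ╷ │ ┌─┴───┐ │
│↑│↓│   │ │ │↱ → ↓│↑│
│ │ └───┤ ╵ │ ╶─┐ │ │
│↑│↳ → ↓│   │↑ ↰│↓│↑│
│ └───┐ └───┴─╴ │ ╵ │
│↑ A  │↳ → → → ↑│↳ ↑│
└─────┴─────────┴───┘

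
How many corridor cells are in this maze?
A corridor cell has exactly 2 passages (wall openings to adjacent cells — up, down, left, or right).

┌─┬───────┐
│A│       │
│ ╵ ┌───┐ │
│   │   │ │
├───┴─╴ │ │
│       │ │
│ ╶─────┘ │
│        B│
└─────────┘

Counting cells with exactly 2 passages:
Total corridor cells: 18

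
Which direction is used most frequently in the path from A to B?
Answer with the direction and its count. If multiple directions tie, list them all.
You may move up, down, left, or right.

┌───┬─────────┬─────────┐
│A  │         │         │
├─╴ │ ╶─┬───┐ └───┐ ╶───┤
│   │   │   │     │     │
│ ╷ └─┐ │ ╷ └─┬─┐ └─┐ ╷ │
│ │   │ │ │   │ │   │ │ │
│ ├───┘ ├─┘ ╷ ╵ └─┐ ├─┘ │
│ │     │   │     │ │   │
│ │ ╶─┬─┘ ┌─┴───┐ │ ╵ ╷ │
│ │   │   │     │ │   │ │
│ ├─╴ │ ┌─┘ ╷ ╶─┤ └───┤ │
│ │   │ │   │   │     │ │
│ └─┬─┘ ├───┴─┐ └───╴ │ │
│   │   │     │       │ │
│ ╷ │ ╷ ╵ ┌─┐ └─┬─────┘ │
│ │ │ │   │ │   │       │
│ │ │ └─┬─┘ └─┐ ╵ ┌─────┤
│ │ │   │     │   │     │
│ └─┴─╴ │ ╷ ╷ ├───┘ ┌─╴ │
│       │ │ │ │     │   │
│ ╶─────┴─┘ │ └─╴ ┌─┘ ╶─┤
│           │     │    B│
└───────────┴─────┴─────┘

Directions: right, down, left, down, down, down, down, down, down, down, down, down, right, right, right, right, right, up, up, right, down, down, right, right, up, right, up, right, right, down, left, down, right
Counts: {'right': 13, 'down': 14, 'left': 2, 'up': 4}
Most common: down (14 times)

Solution:

┌───┬─────────┬─────────┐
│A ↓│         │         │
├─╴ │ ╶─┬───┐ └───┐ ╶───┤
│↓ ↲│   │   │     │     │
│ ╷ └─┐ │ ╷ └─┬─┐ └─┐ ╷ │
│↓│   │ │ │   │ │   │ │ │
│ ├───┘ ├─┘ ╷ ╵ └─┐ ├─┘ │
│↓│     │   │     │ │   │
│ │ ╶─┬─┘ ┌─┴───┐ │ ╵ ╷ │
│↓│   │   │     │ │   │ │
│ ├─╴ │ ┌─┘ ╷ ╶─┤ └───┤ │
│↓│   │ │   │   │     │ │
│ └─┬─┘ ├───┴─┐ └───╴ │ │
│↓  │   │     │       │ │
│ ╷ │ ╷ ╵ ┌─┐ └─┬─────┘ │
│↓│ │ │   │ │   │       │
│ │ │ └─┬─┘ └─┐ ╵ ┌─────┤
│↓│ │   │  ↱ ↓│   │↱ → ↓│
│ └─┴─╴ │ ╷ ╷ ├───┘ ┌─╴ │
│↓      │ │↑│↓│  ↱ ↑│↓ ↲│
│ ╶─────┴─┘ │ └─╴ ┌─┘ ╶─┤
│↳ → → → → ↑│↳ → ↑│  ↳ B│
└───────────┴─────┴─────┘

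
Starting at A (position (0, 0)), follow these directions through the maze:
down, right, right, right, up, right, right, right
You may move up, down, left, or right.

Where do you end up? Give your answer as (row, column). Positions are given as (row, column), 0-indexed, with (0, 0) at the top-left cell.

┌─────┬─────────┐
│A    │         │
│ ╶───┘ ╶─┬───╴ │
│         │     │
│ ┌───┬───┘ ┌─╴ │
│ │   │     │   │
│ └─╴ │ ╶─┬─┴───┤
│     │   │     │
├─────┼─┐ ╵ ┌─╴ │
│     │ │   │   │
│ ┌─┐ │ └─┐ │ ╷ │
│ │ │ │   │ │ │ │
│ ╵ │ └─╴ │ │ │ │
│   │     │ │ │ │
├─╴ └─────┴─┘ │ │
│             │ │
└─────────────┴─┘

Following directions step by step:
Start: (0, 0)
  down: (0, 0) → (1, 0)
  right: (1, 0) → (1, 1)
  right: (1, 1) → (1, 2)
  right: (1, 2) → (1, 3)
  up: (1, 3) → (0, 3)
  right: (0, 3) → (0, 4)
  right: (0, 4) → (0, 5)
  right: (0, 5) → (0, 6)
Final position: (0, 6)

Path taken:

┌─────┬─────────┐
│A    │↱ → → B  │
│ ╶───┘ ╶─┬───╴ │
│↳ → → ↑  │     │
│ ┌───┬───┘ ┌─╴ │
│ │   │     │   │
│ └─╴ │ ╶─┬─┴───┤
│     │   │     │
├─────┼─┐ ╵ ┌─╴ │
│     │ │   │   │
│ ┌─┐ │ └─┐ │ ╷ │
│ │ │ │   │ │ │ │
│ ╵ │ └─╴ │ │ │ │
│   │     │ │ │ │
├─╴ └─────┴─┘ │ │
│             │ │
└─────────────┴─┘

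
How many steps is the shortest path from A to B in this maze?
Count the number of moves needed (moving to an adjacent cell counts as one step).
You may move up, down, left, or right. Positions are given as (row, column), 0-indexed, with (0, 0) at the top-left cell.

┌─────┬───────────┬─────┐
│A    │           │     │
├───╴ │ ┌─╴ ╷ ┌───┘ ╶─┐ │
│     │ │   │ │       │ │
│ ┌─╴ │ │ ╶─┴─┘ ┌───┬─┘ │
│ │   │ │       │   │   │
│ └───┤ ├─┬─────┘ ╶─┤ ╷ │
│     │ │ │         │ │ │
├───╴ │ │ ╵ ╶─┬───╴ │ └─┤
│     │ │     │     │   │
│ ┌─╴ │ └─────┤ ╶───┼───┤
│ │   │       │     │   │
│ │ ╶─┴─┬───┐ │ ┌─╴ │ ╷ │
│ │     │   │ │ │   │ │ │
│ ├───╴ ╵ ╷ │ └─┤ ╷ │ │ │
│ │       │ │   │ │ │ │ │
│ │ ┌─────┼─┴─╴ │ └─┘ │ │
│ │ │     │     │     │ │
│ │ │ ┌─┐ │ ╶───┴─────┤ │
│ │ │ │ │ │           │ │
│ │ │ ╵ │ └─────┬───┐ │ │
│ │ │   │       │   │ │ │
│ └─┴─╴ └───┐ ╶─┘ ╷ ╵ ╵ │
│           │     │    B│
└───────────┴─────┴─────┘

Using BFS to find shortest path:
Start: (0, 0), End: (11, 11)
Path found:
(0,0) → (0,1) → (0,2) → (1,2) → (1,1) → (1,0) → (2,0) → (3,0) → (3,1) → (3,2) → (4,2) → (4,1) → (4,0) → (5,0) → (6,0) → (7,0) → (8,0) → (9,0) → (10,0) → (11,0) → (11,1) → (11,2) → (11,3) → (10,3) → (10,2) → (9,2) → (8,2) → (8,3) → (8,4) → (9,4) → (10,4) → (10,5) → (10,6) → (11,6) → (11,7) → (11,8) → (10,8) → (10,9) → (11,9) → (11,10) → (11,11)
Number of steps: 40

Solution:

┌─────┬───────────┬─────┐
│A → ↓│           │     │
├───╴ │ ┌─╴ ╷ ┌───┘ ╶─┐ │
│↓ ← ↲│ │   │ │       │ │
│ ┌─╴ │ │ ╶─┴─┘ ┌───┬─┘ │
│↓│   │ │       │   │   │
│ └───┤ ├─┬─────┘ ╶─┤ ╷ │
│↳ → ↓│ │ │         │ │ │
├───╴ │ │ ╵ ╶─┬───╴ │ └─┤
│↓ ← ↲│ │     │     │   │
│ ┌─╴ │ └─────┤ ╶───┼───┤
│↓│   │       │     │   │
│ │ ╶─┴─┬───┐ │ ┌─╴ │ ╷ │
│↓│     │   │ │ │   │ │ │
│ ├───╴ ╵ ╷ │ └─┤ ╷ │ │ │
│↓│       │ │   │ │ │ │ │
│ │ ┌─────┼─┴─╴ │ └─┘ │ │
│↓│ │↱ → ↓│     │     │ │
│ │ │ ┌─┐ │ ╶───┴─────┤ │
│↓│ │↑│ │↓│           │ │
│ │ │ ╵ │ └─────┬───┐ │ │
│↓│ │↑ ↰│↳ → ↓  │↱ ↓│ │ │
│ └─┴─╴ └───┐ ╶─┘ ╷ ╵ ╵ │
│↳ → → ↑    │↳ → ↑│↳ → B│
└───────────┴─────┴─────┘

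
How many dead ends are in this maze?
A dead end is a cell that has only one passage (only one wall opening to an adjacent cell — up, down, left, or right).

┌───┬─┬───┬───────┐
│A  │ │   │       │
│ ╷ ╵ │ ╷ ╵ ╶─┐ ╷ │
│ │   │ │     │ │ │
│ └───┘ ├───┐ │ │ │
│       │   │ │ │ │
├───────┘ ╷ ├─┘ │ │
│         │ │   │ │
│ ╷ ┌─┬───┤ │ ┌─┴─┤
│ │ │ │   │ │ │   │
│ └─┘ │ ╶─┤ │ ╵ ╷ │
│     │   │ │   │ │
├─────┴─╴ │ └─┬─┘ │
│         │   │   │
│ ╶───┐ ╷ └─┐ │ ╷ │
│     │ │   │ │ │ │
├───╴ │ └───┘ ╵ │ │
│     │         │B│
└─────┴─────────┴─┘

Checking each cell for number of passages:

Dead ends found at positions:
  (0, 2)
  (2, 6)
  (3, 8)
  (4, 1)
  (4, 2)
  (4, 4)
  (7, 5)
  (8, 0)
  (8, 8)
Total dead ends: 9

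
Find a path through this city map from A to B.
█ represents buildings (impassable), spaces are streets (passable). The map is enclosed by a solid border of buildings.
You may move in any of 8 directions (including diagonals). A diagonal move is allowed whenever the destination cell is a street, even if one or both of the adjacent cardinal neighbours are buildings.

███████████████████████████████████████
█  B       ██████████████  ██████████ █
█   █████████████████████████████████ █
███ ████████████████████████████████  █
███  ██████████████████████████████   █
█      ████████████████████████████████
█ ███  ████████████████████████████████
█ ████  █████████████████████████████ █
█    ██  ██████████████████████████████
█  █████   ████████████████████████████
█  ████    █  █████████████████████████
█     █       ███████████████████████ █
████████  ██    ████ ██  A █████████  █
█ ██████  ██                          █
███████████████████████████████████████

Finding the shortest path from A to B:
Movement: 8-directional
Path length: 24 steps
Directions: left → left → down-left → left → left → left → left → left → left → left → left → left → up-left → up-left → up-left → up-left → up-left → up-left → up-left → up-left → up-left → up-left → up → up

Solution:

███████████████████████████████████████
█  B       ██████████████  ██████████ █
█  ↑█████████████████████████████████ █
███↑████████████████████████████████  █
███ ↖██████████████████████████████   █
█    ↖ ████████████████████████████████
█ ███ ↖████████████████████████████████
█ ████ ↖█████████████████████████████ █
█    ██ ↖██████████████████████████████
█  █████ ↖ ████████████████████████████
█  ████   ↖█  █████████████████████████
█     █    ↖  ███████████████████████ █
████████  ██↖   ████ ██↙←A █████████  █
█ ██████  ██ ↖←←←←←←←←←               █
███████████████████████████████████████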